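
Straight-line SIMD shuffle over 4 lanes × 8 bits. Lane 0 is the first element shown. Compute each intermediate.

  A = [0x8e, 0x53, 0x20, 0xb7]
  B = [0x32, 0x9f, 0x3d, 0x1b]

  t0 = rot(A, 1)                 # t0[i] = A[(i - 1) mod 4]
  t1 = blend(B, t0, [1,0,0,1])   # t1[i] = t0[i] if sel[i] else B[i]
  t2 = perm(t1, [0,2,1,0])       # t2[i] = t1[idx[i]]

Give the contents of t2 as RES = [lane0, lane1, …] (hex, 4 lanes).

  t0: b7 8e 53 20
  t1: b7 9f 3d 20
  t2: b7 3d 9f b7

RES = [ 0xb7  0x3d  0x9f  0xb7 ]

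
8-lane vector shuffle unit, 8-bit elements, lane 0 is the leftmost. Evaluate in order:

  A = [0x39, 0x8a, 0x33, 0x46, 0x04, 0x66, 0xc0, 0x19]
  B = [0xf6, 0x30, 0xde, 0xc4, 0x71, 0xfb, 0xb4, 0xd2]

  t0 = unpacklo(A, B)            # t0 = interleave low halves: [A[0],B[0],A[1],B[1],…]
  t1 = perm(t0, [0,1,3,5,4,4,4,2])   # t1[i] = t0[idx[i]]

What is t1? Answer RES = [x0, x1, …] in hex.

→ t0 |39|f6|8a|30|33|de|46|c4|
→ t1 |39|f6|30|de|33|33|33|8a|

RES = [ 0x39  0xf6  0x30  0xde  0x33  0x33  0x33  0x8a ]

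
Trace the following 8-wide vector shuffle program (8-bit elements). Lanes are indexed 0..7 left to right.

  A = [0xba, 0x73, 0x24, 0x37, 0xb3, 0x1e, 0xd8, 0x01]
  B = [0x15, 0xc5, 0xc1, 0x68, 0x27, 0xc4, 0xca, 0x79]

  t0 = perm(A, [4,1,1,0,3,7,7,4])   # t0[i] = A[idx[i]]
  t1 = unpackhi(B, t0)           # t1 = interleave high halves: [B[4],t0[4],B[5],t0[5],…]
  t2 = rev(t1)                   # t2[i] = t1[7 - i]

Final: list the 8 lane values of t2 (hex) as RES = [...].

  t0: b3 73 73 ba 37 01 01 b3
  t1: 27 37 c4 01 ca 01 79 b3
  t2: b3 79 01 ca 01 c4 37 27

RES = [ 0xb3  0x79  0x01  0xca  0x01  0xc4  0x37  0x27 ]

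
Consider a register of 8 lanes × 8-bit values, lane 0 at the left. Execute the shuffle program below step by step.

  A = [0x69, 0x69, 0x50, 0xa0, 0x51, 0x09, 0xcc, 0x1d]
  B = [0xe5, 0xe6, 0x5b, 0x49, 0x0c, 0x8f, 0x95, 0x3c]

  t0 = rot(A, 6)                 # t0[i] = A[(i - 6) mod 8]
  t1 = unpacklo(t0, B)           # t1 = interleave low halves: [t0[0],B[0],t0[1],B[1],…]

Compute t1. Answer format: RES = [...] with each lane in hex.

RES = [ 0x50  0xe5  0xa0  0xe6  0x51  0x5b  0x09  0x49 ]

  t0: 50 a0 51 09 cc 1d 69 69
  t1: 50 e5 a0 e6 51 5b 09 49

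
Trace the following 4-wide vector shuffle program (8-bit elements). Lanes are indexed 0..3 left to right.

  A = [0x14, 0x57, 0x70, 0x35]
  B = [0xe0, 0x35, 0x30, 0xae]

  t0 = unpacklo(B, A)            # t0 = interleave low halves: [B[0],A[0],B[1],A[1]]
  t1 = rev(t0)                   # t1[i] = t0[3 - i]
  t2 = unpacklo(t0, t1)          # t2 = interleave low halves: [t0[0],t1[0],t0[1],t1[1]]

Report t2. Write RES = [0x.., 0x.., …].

→ t0 |e0|14|35|57|
→ t1 |57|35|14|e0|
→ t2 |e0|57|14|35|

RES = [0xe0, 0x57, 0x14, 0x35]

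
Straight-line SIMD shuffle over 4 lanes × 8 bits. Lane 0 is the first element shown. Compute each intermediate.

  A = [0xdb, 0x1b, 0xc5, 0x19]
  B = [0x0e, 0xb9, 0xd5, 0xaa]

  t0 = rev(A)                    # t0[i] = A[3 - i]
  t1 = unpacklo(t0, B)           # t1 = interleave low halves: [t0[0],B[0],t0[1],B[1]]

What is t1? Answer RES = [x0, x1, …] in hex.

→ t0 |19|c5|1b|db|
→ t1 |19|0e|c5|b9|

RES = [ 0x19  0x0e  0xc5  0xb9 ]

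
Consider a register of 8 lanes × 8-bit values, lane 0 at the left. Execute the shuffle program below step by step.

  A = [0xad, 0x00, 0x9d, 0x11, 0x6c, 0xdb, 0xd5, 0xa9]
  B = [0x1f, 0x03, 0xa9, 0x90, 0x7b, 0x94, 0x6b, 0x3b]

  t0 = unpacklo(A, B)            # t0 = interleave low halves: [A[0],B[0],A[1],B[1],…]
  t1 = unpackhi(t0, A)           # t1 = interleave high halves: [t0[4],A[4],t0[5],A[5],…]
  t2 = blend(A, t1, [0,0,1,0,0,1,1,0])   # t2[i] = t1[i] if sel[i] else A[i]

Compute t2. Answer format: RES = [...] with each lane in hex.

  t0: ad 1f 00 03 9d a9 11 90
  t1: 9d 6c a9 db 11 d5 90 a9
  t2: ad 00 a9 11 6c d5 90 a9

RES = [0xad, 0x00, 0xa9, 0x11, 0x6c, 0xd5, 0x90, 0xa9]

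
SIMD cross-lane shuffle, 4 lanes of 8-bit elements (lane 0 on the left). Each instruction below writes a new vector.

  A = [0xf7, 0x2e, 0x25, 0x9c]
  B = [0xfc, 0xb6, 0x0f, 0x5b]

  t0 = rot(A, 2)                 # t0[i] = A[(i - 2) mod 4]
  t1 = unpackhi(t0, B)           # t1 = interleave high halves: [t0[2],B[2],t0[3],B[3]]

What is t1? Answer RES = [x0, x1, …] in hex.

t0 = [0x25, 0x9c, 0xf7, 0x2e]
t1 = [0xf7, 0x0f, 0x2e, 0x5b]

RES = [0xf7, 0x0f, 0x2e, 0x5b]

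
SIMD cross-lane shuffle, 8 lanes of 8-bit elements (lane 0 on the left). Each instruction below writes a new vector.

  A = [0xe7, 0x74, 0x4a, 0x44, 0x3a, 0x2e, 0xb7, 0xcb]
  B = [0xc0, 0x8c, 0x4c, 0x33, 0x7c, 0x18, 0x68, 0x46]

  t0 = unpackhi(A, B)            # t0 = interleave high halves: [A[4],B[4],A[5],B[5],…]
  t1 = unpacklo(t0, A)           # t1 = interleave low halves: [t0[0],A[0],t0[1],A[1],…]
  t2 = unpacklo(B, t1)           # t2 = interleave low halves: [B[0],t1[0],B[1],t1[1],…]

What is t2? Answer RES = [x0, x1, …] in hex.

RES = [0xc0, 0x3a, 0x8c, 0xe7, 0x4c, 0x7c, 0x33, 0x74]

t0 = [0x3a, 0x7c, 0x2e, 0x18, 0xb7, 0x68, 0xcb, 0x46]
t1 = [0x3a, 0xe7, 0x7c, 0x74, 0x2e, 0x4a, 0x18, 0x44]
t2 = [0xc0, 0x3a, 0x8c, 0xe7, 0x4c, 0x7c, 0x33, 0x74]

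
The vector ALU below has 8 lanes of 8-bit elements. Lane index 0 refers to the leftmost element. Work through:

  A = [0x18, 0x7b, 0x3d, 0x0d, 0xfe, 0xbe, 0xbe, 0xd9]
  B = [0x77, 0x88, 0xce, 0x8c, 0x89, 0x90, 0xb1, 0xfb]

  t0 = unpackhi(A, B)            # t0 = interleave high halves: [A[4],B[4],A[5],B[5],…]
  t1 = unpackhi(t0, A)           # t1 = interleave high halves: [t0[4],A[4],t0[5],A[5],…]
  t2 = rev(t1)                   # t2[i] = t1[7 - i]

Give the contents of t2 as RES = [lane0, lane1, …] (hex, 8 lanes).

  t0: fe 89 be 90 be b1 d9 fb
  t1: be fe b1 be d9 be fb d9
  t2: d9 fb be d9 be b1 fe be

RES = [0xd9, 0xfb, 0xbe, 0xd9, 0xbe, 0xb1, 0xfe, 0xbe]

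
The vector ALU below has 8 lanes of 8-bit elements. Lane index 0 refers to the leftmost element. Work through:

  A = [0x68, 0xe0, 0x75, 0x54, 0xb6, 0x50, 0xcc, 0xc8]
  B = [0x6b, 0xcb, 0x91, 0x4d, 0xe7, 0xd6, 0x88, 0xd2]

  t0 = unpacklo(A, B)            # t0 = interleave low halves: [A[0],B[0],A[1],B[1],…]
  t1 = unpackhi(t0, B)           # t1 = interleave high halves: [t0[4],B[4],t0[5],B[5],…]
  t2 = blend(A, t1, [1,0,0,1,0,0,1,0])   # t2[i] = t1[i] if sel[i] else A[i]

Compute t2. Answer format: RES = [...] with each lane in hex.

RES = [ 0x75  0xe0  0x75  0xd6  0xb6  0x50  0x4d  0xc8 ]

→ t0 |68|6b|e0|cb|75|91|54|4d|
→ t1 |75|e7|91|d6|54|88|4d|d2|
→ t2 |75|e0|75|d6|b6|50|4d|c8|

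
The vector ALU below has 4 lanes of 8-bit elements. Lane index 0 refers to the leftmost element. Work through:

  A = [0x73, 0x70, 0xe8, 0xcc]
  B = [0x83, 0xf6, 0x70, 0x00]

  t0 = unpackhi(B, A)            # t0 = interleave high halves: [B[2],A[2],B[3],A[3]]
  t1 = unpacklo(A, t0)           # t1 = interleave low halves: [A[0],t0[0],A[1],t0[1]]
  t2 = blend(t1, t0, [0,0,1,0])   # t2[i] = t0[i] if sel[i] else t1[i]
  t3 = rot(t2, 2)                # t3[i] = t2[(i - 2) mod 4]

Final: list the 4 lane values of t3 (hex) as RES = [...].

  t0: 70 e8 00 cc
  t1: 73 70 70 e8
  t2: 73 70 00 e8
  t3: 00 e8 73 70

RES = [0x00, 0xe8, 0x73, 0x70]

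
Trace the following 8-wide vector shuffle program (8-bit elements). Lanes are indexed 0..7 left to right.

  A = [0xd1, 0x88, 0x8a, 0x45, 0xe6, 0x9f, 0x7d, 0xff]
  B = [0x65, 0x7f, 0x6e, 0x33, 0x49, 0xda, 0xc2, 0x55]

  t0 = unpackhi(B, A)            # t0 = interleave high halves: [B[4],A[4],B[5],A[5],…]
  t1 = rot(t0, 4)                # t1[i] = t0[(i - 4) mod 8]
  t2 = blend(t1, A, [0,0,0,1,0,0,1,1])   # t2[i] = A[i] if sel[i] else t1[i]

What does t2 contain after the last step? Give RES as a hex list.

RES = [0xc2, 0x7d, 0x55, 0x45, 0x49, 0xe6, 0x7d, 0xff]

  t0: 49 e6 da 9f c2 7d 55 ff
  t1: c2 7d 55 ff 49 e6 da 9f
  t2: c2 7d 55 45 49 e6 7d ff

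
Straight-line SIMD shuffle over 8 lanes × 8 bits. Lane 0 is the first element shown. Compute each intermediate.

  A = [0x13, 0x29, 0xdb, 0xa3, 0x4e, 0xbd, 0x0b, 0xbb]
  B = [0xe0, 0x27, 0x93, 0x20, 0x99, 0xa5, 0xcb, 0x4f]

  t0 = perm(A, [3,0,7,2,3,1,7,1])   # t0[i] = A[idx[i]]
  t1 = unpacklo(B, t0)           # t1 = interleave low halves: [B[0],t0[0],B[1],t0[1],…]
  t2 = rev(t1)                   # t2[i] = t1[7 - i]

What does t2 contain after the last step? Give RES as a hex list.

RES = [ 0xdb  0x20  0xbb  0x93  0x13  0x27  0xa3  0xe0 ]

→ t0 |a3|13|bb|db|a3|29|bb|29|
→ t1 |e0|a3|27|13|93|bb|20|db|
→ t2 |db|20|bb|93|13|27|a3|e0|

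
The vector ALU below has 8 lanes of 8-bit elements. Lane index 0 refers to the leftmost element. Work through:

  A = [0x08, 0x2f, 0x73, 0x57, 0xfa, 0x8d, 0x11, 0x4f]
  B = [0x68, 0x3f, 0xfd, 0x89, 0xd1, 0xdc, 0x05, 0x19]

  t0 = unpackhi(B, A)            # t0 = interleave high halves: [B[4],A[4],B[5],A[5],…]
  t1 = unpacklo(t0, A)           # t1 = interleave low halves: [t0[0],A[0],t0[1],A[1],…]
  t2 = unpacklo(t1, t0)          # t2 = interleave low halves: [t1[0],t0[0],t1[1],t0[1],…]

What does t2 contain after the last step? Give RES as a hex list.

→ t0 |d1|fa|dc|8d|05|11|19|4f|
→ t1 |d1|08|fa|2f|dc|73|8d|57|
→ t2 |d1|d1|08|fa|fa|dc|2f|8d|

RES = [ 0xd1  0xd1  0x08  0xfa  0xfa  0xdc  0x2f  0x8d ]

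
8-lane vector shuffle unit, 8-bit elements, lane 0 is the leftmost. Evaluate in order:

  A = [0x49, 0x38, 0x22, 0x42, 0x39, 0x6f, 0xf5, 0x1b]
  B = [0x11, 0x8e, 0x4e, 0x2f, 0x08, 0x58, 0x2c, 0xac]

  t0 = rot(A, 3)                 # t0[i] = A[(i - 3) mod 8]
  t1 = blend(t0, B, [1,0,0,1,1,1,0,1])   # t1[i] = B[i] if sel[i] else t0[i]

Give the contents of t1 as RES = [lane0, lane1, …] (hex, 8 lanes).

  t0: 6f f5 1b 49 38 22 42 39
  t1: 11 f5 1b 2f 08 58 42 ac

RES = [ 0x11  0xf5  0x1b  0x2f  0x08  0x58  0x42  0xac ]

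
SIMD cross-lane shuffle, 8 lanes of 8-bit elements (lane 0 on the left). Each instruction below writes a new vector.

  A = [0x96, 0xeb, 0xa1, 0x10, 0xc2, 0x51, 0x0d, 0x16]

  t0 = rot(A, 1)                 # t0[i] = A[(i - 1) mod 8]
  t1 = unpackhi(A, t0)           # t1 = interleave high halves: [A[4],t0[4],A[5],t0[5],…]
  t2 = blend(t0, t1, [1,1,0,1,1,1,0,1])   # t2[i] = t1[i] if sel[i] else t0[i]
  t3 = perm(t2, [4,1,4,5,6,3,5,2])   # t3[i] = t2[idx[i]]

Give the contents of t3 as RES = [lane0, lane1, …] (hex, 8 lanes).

RES = [0x0d, 0x10, 0x0d, 0x51, 0x51, 0xc2, 0x51, 0xeb]

  t0: 16 96 eb a1 10 c2 51 0d
  t1: c2 10 51 c2 0d 51 16 0d
  t2: c2 10 eb c2 0d 51 51 0d
  t3: 0d 10 0d 51 51 c2 51 eb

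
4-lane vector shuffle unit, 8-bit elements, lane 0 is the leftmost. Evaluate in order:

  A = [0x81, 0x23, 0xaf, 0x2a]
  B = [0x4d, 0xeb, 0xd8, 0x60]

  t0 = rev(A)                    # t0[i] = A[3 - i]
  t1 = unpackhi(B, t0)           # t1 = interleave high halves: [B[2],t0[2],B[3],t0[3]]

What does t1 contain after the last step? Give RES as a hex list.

RES = [0xd8, 0x23, 0x60, 0x81]

→ t0 |2a|af|23|81|
→ t1 |d8|23|60|81|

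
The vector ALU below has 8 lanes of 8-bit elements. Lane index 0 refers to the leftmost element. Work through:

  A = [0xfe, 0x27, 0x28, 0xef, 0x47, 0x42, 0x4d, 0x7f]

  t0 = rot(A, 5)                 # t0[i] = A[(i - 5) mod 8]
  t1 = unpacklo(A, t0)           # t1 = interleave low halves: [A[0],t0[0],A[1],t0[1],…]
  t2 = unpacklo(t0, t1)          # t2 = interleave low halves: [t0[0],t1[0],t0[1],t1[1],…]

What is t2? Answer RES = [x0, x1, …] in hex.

RES = [ 0xef  0xfe  0x47  0xef  0x42  0x27  0x4d  0x47 ]

t0 = [0xef, 0x47, 0x42, 0x4d, 0x7f, 0xfe, 0x27, 0x28]
t1 = [0xfe, 0xef, 0x27, 0x47, 0x28, 0x42, 0xef, 0x4d]
t2 = [0xef, 0xfe, 0x47, 0xef, 0x42, 0x27, 0x4d, 0x47]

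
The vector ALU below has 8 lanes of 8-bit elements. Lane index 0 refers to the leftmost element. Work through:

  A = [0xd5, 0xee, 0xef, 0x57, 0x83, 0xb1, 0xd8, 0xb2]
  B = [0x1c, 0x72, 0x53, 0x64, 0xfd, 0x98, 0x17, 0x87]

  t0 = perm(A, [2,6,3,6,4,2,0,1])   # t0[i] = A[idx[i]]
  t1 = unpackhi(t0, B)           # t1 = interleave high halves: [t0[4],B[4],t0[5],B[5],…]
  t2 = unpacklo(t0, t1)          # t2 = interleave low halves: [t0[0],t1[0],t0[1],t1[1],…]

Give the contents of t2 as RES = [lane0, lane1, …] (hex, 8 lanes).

  t0: ef d8 57 d8 83 ef d5 ee
  t1: 83 fd ef 98 d5 17 ee 87
  t2: ef 83 d8 fd 57 ef d8 98

RES = [0xef, 0x83, 0xd8, 0xfd, 0x57, 0xef, 0xd8, 0x98]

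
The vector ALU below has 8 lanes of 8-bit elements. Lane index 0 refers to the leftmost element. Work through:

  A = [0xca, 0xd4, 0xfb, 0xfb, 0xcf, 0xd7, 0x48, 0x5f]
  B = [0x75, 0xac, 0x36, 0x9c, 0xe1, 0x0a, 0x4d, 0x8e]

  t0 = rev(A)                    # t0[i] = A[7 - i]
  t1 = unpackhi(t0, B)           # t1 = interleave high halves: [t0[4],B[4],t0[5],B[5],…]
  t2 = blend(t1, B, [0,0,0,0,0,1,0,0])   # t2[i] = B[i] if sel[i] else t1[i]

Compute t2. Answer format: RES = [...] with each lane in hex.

→ t0 |5f|48|d7|cf|fb|fb|d4|ca|
→ t1 |fb|e1|fb|0a|d4|4d|ca|8e|
→ t2 |fb|e1|fb|0a|d4|0a|ca|8e|

RES = [0xfb, 0xe1, 0xfb, 0x0a, 0xd4, 0x0a, 0xca, 0x8e]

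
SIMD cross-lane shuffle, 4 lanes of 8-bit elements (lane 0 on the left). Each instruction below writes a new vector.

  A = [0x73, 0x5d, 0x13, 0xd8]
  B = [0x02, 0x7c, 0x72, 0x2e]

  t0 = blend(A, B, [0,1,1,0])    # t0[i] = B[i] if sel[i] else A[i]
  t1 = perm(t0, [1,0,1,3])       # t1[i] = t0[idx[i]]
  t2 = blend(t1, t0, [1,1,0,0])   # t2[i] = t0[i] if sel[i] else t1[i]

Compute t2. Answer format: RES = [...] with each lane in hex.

  t0: 73 7c 72 d8
  t1: 7c 73 7c d8
  t2: 73 7c 7c d8

RES = [0x73, 0x7c, 0x7c, 0xd8]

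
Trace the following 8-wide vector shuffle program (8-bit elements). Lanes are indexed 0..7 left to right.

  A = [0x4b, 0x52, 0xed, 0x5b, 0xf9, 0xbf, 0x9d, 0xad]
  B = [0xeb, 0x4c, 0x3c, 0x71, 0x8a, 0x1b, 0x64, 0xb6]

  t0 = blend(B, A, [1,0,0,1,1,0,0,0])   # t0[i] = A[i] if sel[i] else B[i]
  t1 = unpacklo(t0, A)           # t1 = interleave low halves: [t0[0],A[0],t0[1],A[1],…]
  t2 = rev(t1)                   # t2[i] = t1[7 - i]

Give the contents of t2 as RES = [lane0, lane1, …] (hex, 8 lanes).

  t0: 4b 4c 3c 5b f9 1b 64 b6
  t1: 4b 4b 4c 52 3c ed 5b 5b
  t2: 5b 5b ed 3c 52 4c 4b 4b

RES = [ 0x5b  0x5b  0xed  0x3c  0x52  0x4c  0x4b  0x4b ]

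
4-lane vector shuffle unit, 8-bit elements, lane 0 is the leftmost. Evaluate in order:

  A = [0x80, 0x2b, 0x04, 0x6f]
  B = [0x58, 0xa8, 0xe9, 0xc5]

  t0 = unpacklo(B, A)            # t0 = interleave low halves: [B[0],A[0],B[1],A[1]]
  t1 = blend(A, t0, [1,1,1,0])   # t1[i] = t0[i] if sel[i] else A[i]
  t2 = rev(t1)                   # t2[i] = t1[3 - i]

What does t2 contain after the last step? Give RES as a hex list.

→ t0 |58|80|a8|2b|
→ t1 |58|80|a8|6f|
→ t2 |6f|a8|80|58|

RES = [0x6f, 0xa8, 0x80, 0x58]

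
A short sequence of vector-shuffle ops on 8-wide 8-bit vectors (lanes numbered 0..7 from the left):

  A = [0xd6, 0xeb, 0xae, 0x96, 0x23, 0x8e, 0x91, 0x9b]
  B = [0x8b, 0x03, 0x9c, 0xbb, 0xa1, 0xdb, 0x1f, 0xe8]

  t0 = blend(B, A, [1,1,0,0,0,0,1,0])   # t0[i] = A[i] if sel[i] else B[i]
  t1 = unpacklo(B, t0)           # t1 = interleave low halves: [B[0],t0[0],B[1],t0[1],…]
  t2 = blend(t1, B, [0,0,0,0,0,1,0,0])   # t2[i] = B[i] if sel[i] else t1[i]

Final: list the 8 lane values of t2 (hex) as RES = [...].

RES = [ 0x8b  0xd6  0x03  0xeb  0x9c  0xdb  0xbb  0xbb ]

  t0: d6 eb 9c bb a1 db 91 e8
  t1: 8b d6 03 eb 9c 9c bb bb
  t2: 8b d6 03 eb 9c db bb bb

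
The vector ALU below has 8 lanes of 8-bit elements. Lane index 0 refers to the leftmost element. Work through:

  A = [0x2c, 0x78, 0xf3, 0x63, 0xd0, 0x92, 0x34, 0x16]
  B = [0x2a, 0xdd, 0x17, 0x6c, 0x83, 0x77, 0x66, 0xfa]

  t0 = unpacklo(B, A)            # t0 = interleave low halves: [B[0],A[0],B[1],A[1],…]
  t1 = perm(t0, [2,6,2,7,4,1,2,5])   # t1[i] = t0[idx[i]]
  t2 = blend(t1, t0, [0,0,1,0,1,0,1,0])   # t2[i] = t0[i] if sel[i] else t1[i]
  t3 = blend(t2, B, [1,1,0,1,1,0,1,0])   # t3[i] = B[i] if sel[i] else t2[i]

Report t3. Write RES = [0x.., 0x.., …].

t0 = [0x2a, 0x2c, 0xdd, 0x78, 0x17, 0xf3, 0x6c, 0x63]
t1 = [0xdd, 0x6c, 0xdd, 0x63, 0x17, 0x2c, 0xdd, 0xf3]
t2 = [0xdd, 0x6c, 0xdd, 0x63, 0x17, 0x2c, 0x6c, 0xf3]
t3 = [0x2a, 0xdd, 0xdd, 0x6c, 0x83, 0x2c, 0x66, 0xf3]

RES = [ 0x2a  0xdd  0xdd  0x6c  0x83  0x2c  0x66  0xf3 ]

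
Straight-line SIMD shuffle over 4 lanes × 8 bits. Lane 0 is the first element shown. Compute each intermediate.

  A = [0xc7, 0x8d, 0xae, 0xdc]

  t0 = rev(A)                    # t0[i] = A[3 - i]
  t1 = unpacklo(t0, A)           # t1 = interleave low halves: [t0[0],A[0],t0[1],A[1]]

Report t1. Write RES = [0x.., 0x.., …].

→ t0 |dc|ae|8d|c7|
→ t1 |dc|c7|ae|8d|

RES = [0xdc, 0xc7, 0xae, 0x8d]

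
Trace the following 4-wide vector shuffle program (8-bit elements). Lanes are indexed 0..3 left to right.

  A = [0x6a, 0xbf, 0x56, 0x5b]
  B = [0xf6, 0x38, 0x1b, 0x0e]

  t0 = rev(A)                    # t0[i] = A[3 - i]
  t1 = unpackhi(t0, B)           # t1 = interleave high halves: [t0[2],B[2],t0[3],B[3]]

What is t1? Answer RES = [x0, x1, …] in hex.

RES = [ 0xbf  0x1b  0x6a  0x0e ]

t0 = [0x5b, 0x56, 0xbf, 0x6a]
t1 = [0xbf, 0x1b, 0x6a, 0x0e]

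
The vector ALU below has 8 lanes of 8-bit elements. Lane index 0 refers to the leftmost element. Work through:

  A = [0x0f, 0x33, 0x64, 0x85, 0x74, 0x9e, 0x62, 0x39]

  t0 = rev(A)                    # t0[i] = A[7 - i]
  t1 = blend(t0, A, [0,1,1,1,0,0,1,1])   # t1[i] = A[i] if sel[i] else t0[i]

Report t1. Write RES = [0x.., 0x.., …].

  t0: 39 62 9e 74 85 64 33 0f
  t1: 39 33 64 85 85 64 62 39

RES = [0x39, 0x33, 0x64, 0x85, 0x85, 0x64, 0x62, 0x39]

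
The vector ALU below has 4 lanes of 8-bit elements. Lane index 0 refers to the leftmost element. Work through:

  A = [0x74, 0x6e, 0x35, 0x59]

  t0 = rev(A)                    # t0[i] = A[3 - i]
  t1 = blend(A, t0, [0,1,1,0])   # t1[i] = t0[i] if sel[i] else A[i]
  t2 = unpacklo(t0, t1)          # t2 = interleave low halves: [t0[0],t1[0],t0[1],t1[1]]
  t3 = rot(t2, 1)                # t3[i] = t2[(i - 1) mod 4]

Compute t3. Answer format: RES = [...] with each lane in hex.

RES = [0x35, 0x59, 0x74, 0x35]

t0 = [0x59, 0x35, 0x6e, 0x74]
t1 = [0x74, 0x35, 0x6e, 0x59]
t2 = [0x59, 0x74, 0x35, 0x35]
t3 = [0x35, 0x59, 0x74, 0x35]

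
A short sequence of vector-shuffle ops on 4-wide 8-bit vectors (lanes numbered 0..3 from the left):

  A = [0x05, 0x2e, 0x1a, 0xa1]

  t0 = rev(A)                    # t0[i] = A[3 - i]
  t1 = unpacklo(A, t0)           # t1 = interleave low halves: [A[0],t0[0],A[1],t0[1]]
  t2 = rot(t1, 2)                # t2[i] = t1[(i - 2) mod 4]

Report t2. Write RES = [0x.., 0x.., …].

RES = [ 0x2e  0x1a  0x05  0xa1 ]

→ t0 |a1|1a|2e|05|
→ t1 |05|a1|2e|1a|
→ t2 |2e|1a|05|a1|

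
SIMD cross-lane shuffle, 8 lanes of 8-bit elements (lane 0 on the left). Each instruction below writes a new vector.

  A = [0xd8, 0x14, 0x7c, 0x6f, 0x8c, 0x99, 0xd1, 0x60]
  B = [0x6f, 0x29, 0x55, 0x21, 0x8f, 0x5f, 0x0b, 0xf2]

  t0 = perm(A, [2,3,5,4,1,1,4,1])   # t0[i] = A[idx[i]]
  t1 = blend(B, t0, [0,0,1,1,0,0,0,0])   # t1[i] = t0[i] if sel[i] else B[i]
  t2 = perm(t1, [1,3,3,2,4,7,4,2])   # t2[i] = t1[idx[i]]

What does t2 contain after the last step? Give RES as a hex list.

→ t0 |7c|6f|99|8c|14|14|8c|14|
→ t1 |6f|29|99|8c|8f|5f|0b|f2|
→ t2 |29|8c|8c|99|8f|f2|8f|99|

RES = [0x29, 0x8c, 0x8c, 0x99, 0x8f, 0xf2, 0x8f, 0x99]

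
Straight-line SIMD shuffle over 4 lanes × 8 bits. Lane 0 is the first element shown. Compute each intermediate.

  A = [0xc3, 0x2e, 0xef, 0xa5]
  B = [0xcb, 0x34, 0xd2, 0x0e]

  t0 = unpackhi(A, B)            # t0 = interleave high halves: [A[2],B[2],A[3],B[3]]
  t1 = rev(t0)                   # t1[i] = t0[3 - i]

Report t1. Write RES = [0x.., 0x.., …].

→ t0 |ef|d2|a5|0e|
→ t1 |0e|a5|d2|ef|

RES = [0x0e, 0xa5, 0xd2, 0xef]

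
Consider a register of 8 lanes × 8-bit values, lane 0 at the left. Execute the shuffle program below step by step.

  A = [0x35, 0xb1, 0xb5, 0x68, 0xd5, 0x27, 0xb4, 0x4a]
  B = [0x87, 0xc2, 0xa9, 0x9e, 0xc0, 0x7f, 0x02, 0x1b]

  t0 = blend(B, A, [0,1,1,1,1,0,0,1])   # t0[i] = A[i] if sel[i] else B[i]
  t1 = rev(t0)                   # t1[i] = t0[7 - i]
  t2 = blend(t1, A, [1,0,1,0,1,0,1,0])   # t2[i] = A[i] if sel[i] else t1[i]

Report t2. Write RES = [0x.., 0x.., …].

RES = [ 0x35  0x02  0xb5  0xd5  0xd5  0xb5  0xb4  0x87 ]

t0 = [0x87, 0xb1, 0xb5, 0x68, 0xd5, 0x7f, 0x02, 0x4a]
t1 = [0x4a, 0x02, 0x7f, 0xd5, 0x68, 0xb5, 0xb1, 0x87]
t2 = [0x35, 0x02, 0xb5, 0xd5, 0xd5, 0xb5, 0xb4, 0x87]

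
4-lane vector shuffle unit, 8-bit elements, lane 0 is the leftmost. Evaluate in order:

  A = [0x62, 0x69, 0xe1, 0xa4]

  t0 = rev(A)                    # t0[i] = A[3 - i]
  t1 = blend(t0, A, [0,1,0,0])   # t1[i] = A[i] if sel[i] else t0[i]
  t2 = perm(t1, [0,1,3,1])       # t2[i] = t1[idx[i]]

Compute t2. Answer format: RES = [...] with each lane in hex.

RES = [ 0xa4  0x69  0x62  0x69 ]

t0 = [0xa4, 0xe1, 0x69, 0x62]
t1 = [0xa4, 0x69, 0x69, 0x62]
t2 = [0xa4, 0x69, 0x62, 0x69]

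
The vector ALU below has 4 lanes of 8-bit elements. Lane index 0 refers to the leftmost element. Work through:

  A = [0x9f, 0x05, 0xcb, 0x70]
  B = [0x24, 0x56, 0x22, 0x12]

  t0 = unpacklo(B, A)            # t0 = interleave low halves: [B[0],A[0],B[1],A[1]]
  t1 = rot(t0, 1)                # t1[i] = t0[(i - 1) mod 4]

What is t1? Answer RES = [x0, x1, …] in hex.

RES = [0x05, 0x24, 0x9f, 0x56]

t0 = [0x24, 0x9f, 0x56, 0x05]
t1 = [0x05, 0x24, 0x9f, 0x56]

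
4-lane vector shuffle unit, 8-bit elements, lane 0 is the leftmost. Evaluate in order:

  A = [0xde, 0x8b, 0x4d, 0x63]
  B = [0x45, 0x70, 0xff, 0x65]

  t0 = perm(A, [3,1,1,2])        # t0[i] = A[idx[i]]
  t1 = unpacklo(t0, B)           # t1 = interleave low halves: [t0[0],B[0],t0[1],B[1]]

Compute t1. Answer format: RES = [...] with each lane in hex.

  t0: 63 8b 8b 4d
  t1: 63 45 8b 70

RES = [ 0x63  0x45  0x8b  0x70 ]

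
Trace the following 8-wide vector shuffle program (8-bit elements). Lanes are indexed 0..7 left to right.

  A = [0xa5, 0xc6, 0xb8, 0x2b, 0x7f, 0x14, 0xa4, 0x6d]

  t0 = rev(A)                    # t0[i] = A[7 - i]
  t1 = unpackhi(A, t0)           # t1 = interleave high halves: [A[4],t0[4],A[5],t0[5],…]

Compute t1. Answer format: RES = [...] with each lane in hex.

t0 = [0x6d, 0xa4, 0x14, 0x7f, 0x2b, 0xb8, 0xc6, 0xa5]
t1 = [0x7f, 0x2b, 0x14, 0xb8, 0xa4, 0xc6, 0x6d, 0xa5]

RES = [0x7f, 0x2b, 0x14, 0xb8, 0xa4, 0xc6, 0x6d, 0xa5]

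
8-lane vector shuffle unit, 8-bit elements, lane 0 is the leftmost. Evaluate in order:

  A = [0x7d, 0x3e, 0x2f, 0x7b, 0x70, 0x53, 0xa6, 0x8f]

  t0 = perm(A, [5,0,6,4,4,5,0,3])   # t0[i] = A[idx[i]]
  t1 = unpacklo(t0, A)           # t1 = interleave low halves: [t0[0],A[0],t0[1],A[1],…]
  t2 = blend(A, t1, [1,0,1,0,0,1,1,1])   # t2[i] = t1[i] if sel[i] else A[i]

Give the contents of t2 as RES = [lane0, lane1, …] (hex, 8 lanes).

→ t0 |53|7d|a6|70|70|53|7d|7b|
→ t1 |53|7d|7d|3e|a6|2f|70|7b|
→ t2 |53|3e|7d|7b|70|2f|70|7b|

RES = [ 0x53  0x3e  0x7d  0x7b  0x70  0x2f  0x70  0x7b ]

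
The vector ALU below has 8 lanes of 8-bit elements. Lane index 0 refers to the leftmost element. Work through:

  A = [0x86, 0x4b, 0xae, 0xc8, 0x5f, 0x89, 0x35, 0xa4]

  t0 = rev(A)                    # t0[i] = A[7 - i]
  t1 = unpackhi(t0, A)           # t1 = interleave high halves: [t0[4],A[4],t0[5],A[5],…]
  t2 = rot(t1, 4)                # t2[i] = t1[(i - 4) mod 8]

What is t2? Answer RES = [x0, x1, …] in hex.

→ t0 |a4|35|89|5f|c8|ae|4b|86|
→ t1 |c8|5f|ae|89|4b|35|86|a4|
→ t2 |4b|35|86|a4|c8|5f|ae|89|

RES = [ 0x4b  0x35  0x86  0xa4  0xc8  0x5f  0xae  0x89 ]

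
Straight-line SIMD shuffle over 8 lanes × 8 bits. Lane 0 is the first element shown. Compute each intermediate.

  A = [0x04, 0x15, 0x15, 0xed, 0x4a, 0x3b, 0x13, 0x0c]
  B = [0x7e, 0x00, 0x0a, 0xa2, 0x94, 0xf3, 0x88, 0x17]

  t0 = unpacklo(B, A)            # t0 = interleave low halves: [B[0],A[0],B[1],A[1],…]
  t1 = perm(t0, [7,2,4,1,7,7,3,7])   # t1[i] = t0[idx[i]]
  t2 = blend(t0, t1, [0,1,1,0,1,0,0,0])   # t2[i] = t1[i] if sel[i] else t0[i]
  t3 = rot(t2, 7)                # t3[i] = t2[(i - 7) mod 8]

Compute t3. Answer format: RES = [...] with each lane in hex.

RES = [0x00, 0x0a, 0x15, 0xed, 0x15, 0xa2, 0xed, 0x7e]

  t0: 7e 04 00 15 0a 15 a2 ed
  t1: ed 00 0a 04 ed ed 15 ed
  t2: 7e 00 0a 15 ed 15 a2 ed
  t3: 00 0a 15 ed 15 a2 ed 7e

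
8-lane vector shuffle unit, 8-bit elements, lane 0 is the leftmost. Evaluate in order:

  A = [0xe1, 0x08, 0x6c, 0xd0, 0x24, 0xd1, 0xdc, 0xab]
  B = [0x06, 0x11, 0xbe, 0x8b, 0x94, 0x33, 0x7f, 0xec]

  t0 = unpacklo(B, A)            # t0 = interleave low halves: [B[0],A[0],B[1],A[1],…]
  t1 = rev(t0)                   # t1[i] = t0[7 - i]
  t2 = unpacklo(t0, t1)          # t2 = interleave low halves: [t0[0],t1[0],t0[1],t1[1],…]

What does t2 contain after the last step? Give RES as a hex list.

→ t0 |06|e1|11|08|be|6c|8b|d0|
→ t1 |d0|8b|6c|be|08|11|e1|06|
→ t2 |06|d0|e1|8b|11|6c|08|be|

RES = [ 0x06  0xd0  0xe1  0x8b  0x11  0x6c  0x08  0xbe ]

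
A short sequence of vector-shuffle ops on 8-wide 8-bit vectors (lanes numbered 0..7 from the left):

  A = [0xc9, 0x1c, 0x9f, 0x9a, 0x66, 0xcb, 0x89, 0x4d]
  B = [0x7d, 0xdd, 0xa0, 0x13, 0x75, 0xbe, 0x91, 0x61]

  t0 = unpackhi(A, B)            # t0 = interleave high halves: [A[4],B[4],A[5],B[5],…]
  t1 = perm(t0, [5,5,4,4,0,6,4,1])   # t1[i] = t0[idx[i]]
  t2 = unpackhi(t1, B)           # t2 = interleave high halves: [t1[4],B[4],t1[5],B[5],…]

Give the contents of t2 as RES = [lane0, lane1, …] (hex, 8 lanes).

  t0: 66 75 cb be 89 91 4d 61
  t1: 91 91 89 89 66 4d 89 75
  t2: 66 75 4d be 89 91 75 61

RES = [ 0x66  0x75  0x4d  0xbe  0x89  0x91  0x75  0x61 ]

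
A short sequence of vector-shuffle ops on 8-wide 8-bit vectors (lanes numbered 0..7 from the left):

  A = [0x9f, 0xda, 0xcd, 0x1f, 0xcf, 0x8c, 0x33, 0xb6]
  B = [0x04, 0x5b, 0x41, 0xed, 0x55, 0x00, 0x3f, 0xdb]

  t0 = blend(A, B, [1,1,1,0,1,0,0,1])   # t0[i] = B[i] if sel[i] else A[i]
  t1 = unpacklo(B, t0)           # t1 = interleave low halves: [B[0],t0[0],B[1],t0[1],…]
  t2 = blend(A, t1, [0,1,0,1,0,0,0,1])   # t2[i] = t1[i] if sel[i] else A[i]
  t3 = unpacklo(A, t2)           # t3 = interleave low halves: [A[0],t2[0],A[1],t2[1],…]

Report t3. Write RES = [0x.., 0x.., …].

  t0: 04 5b 41 1f 55 8c 33 db
  t1: 04 04 5b 5b 41 41 ed 1f
  t2: 9f 04 cd 5b cf 8c 33 1f
  t3: 9f 9f da 04 cd cd 1f 5b

RES = [0x9f, 0x9f, 0xda, 0x04, 0xcd, 0xcd, 0x1f, 0x5b]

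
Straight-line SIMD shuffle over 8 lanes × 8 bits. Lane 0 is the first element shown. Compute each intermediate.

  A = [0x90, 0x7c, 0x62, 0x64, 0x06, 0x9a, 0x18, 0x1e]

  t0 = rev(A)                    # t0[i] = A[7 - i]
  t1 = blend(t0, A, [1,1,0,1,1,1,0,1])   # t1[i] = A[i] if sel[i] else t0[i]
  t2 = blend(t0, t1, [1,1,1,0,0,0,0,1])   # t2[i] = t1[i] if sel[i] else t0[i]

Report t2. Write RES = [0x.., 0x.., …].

RES = [0x90, 0x7c, 0x9a, 0x06, 0x64, 0x62, 0x7c, 0x1e]

→ t0 |1e|18|9a|06|64|62|7c|90|
→ t1 |90|7c|9a|64|06|9a|7c|1e|
→ t2 |90|7c|9a|06|64|62|7c|1e|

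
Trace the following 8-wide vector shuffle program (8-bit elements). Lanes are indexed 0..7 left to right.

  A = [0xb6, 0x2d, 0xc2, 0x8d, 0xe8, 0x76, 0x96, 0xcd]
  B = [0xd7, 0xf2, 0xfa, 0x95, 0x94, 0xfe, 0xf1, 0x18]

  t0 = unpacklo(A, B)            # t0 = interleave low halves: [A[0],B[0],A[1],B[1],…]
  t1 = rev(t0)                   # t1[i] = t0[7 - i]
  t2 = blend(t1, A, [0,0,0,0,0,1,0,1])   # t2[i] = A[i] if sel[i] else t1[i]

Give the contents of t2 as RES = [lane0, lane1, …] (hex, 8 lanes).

RES = [0x95, 0x8d, 0xfa, 0xc2, 0xf2, 0x76, 0xd7, 0xcd]

t0 = [0xb6, 0xd7, 0x2d, 0xf2, 0xc2, 0xfa, 0x8d, 0x95]
t1 = [0x95, 0x8d, 0xfa, 0xc2, 0xf2, 0x2d, 0xd7, 0xb6]
t2 = [0x95, 0x8d, 0xfa, 0xc2, 0xf2, 0x76, 0xd7, 0xcd]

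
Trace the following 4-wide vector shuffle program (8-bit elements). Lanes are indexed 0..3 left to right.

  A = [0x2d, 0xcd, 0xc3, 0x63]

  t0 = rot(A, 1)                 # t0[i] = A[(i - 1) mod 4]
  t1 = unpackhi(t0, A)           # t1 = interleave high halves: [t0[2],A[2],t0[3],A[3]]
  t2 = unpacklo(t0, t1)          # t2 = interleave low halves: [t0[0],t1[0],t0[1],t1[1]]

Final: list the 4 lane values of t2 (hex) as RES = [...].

RES = [ 0x63  0xcd  0x2d  0xc3 ]

→ t0 |63|2d|cd|c3|
→ t1 |cd|c3|c3|63|
→ t2 |63|cd|2d|c3|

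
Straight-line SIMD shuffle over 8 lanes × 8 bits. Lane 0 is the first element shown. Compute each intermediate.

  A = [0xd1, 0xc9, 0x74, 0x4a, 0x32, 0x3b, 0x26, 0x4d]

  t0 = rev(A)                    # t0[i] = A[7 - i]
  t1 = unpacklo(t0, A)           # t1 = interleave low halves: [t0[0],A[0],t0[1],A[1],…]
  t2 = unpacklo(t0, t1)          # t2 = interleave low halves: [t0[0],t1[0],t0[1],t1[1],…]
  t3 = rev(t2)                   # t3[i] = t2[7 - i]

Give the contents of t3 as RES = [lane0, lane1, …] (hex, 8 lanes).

RES = [0xc9, 0x32, 0x26, 0x3b, 0xd1, 0x26, 0x4d, 0x4d]

  t0: 4d 26 3b 32 4a 74 c9 d1
  t1: 4d d1 26 c9 3b 74 32 4a
  t2: 4d 4d 26 d1 3b 26 32 c9
  t3: c9 32 26 3b d1 26 4d 4d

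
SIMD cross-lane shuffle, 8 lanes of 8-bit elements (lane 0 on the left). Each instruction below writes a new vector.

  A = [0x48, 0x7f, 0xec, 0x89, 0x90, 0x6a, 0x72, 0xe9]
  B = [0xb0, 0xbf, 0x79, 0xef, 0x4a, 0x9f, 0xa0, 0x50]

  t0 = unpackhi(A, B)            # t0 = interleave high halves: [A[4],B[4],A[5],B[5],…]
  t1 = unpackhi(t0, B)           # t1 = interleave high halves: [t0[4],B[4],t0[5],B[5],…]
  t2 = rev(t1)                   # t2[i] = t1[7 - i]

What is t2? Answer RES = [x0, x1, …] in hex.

→ t0 |90|4a|6a|9f|72|a0|e9|50|
→ t1 |72|4a|a0|9f|e9|a0|50|50|
→ t2 |50|50|a0|e9|9f|a0|4a|72|

RES = [0x50, 0x50, 0xa0, 0xe9, 0x9f, 0xa0, 0x4a, 0x72]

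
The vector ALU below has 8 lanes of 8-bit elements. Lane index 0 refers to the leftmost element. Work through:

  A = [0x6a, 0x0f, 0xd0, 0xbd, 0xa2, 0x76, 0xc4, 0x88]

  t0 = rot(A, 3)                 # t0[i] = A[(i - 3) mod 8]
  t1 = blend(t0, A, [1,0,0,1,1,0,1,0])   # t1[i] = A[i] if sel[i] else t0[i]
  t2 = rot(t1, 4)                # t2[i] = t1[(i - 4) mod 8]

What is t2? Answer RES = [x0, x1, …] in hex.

t0 = [0x76, 0xc4, 0x88, 0x6a, 0x0f, 0xd0, 0xbd, 0xa2]
t1 = [0x6a, 0xc4, 0x88, 0xbd, 0xa2, 0xd0, 0xc4, 0xa2]
t2 = [0xa2, 0xd0, 0xc4, 0xa2, 0x6a, 0xc4, 0x88, 0xbd]

RES = [ 0xa2  0xd0  0xc4  0xa2  0x6a  0xc4  0x88  0xbd ]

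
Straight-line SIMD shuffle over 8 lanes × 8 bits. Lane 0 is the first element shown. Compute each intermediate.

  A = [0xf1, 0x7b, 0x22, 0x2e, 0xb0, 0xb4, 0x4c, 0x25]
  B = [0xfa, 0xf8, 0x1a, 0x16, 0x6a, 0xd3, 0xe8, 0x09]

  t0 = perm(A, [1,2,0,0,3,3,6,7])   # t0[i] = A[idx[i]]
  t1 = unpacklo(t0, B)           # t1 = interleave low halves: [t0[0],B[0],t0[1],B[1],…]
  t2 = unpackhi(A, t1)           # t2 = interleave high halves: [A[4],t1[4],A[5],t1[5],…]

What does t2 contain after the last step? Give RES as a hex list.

  t0: 7b 22 f1 f1 2e 2e 4c 25
  t1: 7b fa 22 f8 f1 1a f1 16
  t2: b0 f1 b4 1a 4c f1 25 16

RES = [ 0xb0  0xf1  0xb4  0x1a  0x4c  0xf1  0x25  0x16 ]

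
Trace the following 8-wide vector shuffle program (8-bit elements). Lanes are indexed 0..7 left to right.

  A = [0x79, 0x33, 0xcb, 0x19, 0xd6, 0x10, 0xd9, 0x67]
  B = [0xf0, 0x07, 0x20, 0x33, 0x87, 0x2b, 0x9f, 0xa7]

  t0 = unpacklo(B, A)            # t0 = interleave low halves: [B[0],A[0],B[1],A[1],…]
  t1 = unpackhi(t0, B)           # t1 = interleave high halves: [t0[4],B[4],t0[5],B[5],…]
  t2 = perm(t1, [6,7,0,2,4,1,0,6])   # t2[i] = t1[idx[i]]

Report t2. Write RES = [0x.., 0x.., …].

RES = [0x19, 0xa7, 0x20, 0xcb, 0x33, 0x87, 0x20, 0x19]

  t0: f0 79 07 33 20 cb 33 19
  t1: 20 87 cb 2b 33 9f 19 a7
  t2: 19 a7 20 cb 33 87 20 19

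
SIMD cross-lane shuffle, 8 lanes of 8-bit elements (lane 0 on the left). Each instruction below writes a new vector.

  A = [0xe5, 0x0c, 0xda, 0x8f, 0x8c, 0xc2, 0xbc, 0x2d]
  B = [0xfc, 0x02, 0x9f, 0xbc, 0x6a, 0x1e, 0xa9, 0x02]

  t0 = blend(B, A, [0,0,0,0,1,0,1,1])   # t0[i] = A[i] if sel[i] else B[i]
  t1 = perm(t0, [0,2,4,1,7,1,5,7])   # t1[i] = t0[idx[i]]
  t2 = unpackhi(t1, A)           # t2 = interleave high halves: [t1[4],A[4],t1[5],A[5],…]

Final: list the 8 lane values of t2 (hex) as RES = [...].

RES = [ 0x2d  0x8c  0x02  0xc2  0x1e  0xbc  0x2d  0x2d ]

  t0: fc 02 9f bc 8c 1e bc 2d
  t1: fc 9f 8c 02 2d 02 1e 2d
  t2: 2d 8c 02 c2 1e bc 2d 2d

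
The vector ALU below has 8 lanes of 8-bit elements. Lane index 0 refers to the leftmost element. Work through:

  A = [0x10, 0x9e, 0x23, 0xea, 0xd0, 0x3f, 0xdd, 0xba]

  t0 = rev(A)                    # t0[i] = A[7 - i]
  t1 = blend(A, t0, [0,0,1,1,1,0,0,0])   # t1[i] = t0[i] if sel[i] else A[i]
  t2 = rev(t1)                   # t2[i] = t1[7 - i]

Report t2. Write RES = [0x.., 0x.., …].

RES = [0xba, 0xdd, 0x3f, 0xea, 0xd0, 0x3f, 0x9e, 0x10]

  t0: ba dd 3f d0 ea 23 9e 10
  t1: 10 9e 3f d0 ea 3f dd ba
  t2: ba dd 3f ea d0 3f 9e 10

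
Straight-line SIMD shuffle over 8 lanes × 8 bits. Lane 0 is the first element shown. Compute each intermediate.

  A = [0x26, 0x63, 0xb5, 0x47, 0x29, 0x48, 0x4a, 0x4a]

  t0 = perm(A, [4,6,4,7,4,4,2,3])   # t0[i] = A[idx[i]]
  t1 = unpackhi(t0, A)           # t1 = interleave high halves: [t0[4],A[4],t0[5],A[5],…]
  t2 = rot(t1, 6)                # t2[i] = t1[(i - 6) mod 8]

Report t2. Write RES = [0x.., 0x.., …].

t0 = [0x29, 0x4a, 0x29, 0x4a, 0x29, 0x29, 0xb5, 0x47]
t1 = [0x29, 0x29, 0x29, 0x48, 0xb5, 0x4a, 0x47, 0x4a]
t2 = [0x29, 0x48, 0xb5, 0x4a, 0x47, 0x4a, 0x29, 0x29]

RES = [0x29, 0x48, 0xb5, 0x4a, 0x47, 0x4a, 0x29, 0x29]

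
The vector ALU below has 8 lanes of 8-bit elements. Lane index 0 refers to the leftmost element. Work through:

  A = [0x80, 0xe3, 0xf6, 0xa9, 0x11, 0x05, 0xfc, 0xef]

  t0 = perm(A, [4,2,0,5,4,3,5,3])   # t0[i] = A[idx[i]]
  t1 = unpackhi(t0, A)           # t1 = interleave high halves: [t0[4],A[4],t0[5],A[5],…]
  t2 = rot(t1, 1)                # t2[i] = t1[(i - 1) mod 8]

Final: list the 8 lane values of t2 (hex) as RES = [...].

t0 = [0x11, 0xf6, 0x80, 0x05, 0x11, 0xa9, 0x05, 0xa9]
t1 = [0x11, 0x11, 0xa9, 0x05, 0x05, 0xfc, 0xa9, 0xef]
t2 = [0xef, 0x11, 0x11, 0xa9, 0x05, 0x05, 0xfc, 0xa9]

RES = [ 0xef  0x11  0x11  0xa9  0x05  0x05  0xfc  0xa9 ]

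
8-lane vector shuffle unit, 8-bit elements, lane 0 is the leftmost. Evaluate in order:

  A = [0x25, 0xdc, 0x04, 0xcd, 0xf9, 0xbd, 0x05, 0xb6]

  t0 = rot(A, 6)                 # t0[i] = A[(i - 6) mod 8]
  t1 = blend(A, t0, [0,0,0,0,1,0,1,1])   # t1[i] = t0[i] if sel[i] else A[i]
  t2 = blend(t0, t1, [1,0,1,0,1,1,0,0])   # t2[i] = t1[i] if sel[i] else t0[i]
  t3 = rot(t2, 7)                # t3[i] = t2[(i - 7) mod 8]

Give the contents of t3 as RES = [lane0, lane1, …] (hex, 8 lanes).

  t0: 04 cd f9 bd 05 b6 25 dc
  t1: 25 dc 04 cd 05 bd 25 dc
  t2: 25 cd 04 bd 05 bd 25 dc
  t3: cd 04 bd 05 bd 25 dc 25

RES = [ 0xcd  0x04  0xbd  0x05  0xbd  0x25  0xdc  0x25 ]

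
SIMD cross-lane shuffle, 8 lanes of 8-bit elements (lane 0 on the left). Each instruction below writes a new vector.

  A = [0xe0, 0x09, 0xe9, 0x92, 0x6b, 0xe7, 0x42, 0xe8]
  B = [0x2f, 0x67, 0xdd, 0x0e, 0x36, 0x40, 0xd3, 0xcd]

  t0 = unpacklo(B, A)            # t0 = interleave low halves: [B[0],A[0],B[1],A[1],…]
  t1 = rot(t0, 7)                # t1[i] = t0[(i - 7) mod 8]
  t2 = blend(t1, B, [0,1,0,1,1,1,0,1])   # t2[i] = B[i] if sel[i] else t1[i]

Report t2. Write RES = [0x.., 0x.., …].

  t0: 2f e0 67 09 dd e9 0e 92
  t1: e0 67 09 dd e9 0e 92 2f
  t2: e0 67 09 0e 36 40 92 cd

RES = [ 0xe0  0x67  0x09  0x0e  0x36  0x40  0x92  0xcd ]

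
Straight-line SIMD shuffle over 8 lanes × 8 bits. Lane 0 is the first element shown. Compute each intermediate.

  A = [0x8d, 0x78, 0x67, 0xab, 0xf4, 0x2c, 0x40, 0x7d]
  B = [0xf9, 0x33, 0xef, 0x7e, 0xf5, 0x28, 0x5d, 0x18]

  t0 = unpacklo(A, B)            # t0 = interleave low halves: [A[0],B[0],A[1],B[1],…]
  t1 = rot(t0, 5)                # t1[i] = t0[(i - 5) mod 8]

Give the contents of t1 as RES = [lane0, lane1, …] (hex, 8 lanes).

  t0: 8d f9 78 33 67 ef ab 7e
  t1: 33 67 ef ab 7e 8d f9 78

RES = [0x33, 0x67, 0xef, 0xab, 0x7e, 0x8d, 0xf9, 0x78]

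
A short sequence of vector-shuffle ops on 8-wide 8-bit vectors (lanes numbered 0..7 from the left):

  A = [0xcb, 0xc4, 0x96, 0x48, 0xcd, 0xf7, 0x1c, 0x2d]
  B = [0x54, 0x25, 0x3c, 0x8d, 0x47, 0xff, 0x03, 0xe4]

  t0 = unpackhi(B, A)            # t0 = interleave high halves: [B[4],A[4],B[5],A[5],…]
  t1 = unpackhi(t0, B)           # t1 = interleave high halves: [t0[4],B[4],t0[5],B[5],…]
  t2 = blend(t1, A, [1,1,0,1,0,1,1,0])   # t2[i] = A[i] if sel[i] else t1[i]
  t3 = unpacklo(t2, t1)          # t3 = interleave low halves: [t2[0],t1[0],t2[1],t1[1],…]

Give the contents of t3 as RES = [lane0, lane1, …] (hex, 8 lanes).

RES = [0xcb, 0x03, 0xc4, 0x47, 0x1c, 0x1c, 0x48, 0xff]

t0 = [0x47, 0xcd, 0xff, 0xf7, 0x03, 0x1c, 0xe4, 0x2d]
t1 = [0x03, 0x47, 0x1c, 0xff, 0xe4, 0x03, 0x2d, 0xe4]
t2 = [0xcb, 0xc4, 0x1c, 0x48, 0xe4, 0xf7, 0x1c, 0xe4]
t3 = [0xcb, 0x03, 0xc4, 0x47, 0x1c, 0x1c, 0x48, 0xff]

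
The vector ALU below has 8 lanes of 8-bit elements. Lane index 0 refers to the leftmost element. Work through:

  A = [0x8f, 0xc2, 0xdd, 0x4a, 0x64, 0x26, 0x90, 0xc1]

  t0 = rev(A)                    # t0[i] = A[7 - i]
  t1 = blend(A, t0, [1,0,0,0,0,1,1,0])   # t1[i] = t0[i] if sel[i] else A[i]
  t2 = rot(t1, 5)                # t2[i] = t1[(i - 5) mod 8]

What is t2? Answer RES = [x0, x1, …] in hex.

  t0: c1 90 26 64 4a dd c2 8f
  t1: c1 c2 dd 4a 64 dd c2 c1
  t2: 4a 64 dd c2 c1 c1 c2 dd

RES = [ 0x4a  0x64  0xdd  0xc2  0xc1  0xc1  0xc2  0xdd ]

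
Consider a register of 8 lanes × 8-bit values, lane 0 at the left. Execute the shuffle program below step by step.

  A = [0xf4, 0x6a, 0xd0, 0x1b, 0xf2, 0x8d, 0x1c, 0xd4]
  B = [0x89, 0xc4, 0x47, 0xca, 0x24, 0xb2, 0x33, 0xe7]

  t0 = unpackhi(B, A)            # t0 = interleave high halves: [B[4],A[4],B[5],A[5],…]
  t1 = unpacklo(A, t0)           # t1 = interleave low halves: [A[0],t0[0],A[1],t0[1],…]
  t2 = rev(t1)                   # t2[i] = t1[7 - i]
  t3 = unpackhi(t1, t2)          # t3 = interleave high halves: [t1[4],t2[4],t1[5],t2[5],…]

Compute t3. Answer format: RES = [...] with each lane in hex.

RES = [0xd0, 0xf2, 0xb2, 0x6a, 0x1b, 0x24, 0x8d, 0xf4]

  t0: 24 f2 b2 8d 33 1c e7 d4
  t1: f4 24 6a f2 d0 b2 1b 8d
  t2: 8d 1b b2 d0 f2 6a 24 f4
  t3: d0 f2 b2 6a 1b 24 8d f4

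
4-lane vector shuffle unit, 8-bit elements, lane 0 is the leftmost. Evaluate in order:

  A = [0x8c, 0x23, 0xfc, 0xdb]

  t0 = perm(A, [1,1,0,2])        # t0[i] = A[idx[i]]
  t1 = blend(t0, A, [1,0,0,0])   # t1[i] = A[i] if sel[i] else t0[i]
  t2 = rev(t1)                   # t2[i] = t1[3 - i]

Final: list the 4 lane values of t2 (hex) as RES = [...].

  t0: 23 23 8c fc
  t1: 8c 23 8c fc
  t2: fc 8c 23 8c

RES = [ 0xfc  0x8c  0x23  0x8c ]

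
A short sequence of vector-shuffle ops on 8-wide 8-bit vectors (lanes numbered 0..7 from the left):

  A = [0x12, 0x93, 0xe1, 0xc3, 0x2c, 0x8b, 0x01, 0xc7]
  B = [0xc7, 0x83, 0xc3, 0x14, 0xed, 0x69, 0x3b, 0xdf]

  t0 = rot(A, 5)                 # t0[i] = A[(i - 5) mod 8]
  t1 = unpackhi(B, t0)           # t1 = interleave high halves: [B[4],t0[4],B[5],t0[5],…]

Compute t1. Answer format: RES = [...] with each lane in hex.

→ t0 |c3|2c|8b|01|c7|12|93|e1|
→ t1 |ed|c7|69|12|3b|93|df|e1|

RES = [ 0xed  0xc7  0x69  0x12  0x3b  0x93  0xdf  0xe1 ]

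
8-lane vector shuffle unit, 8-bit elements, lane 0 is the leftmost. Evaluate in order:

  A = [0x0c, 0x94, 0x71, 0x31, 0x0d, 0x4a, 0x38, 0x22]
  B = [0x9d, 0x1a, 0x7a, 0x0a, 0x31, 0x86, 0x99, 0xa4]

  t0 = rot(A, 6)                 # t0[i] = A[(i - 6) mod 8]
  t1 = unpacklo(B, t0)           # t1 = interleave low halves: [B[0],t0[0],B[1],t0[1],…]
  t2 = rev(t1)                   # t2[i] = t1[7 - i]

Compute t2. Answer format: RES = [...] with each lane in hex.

→ t0 |71|31|0d|4a|38|22|0c|94|
→ t1 |9d|71|1a|31|7a|0d|0a|4a|
→ t2 |4a|0a|0d|7a|31|1a|71|9d|

RES = [ 0x4a  0x0a  0x0d  0x7a  0x31  0x1a  0x71  0x9d ]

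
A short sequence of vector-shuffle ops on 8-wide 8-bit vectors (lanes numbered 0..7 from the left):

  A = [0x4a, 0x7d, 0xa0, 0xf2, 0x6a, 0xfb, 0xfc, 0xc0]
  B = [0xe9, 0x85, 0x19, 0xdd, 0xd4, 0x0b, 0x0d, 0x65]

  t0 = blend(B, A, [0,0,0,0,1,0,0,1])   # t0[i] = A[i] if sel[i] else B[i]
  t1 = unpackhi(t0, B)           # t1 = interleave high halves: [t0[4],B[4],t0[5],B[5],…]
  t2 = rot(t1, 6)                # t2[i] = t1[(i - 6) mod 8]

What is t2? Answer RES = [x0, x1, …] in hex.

RES = [0x0b, 0x0b, 0x0d, 0x0d, 0xc0, 0x65, 0x6a, 0xd4]

  t0: e9 85 19 dd 6a 0b 0d c0
  t1: 6a d4 0b 0b 0d 0d c0 65
  t2: 0b 0b 0d 0d c0 65 6a d4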